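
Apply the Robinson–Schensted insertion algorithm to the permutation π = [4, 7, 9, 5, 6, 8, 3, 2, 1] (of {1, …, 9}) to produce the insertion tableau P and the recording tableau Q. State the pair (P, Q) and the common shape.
P = [1, 5, 6, 8] / [2, 9] / [3] / [4] / [7];  Q = [1, 2, 3, 6] / [4, 5] / [7] / [8] / [9];  common shape = (4, 2, 1, 1, 1)

Row-insert the values π_1, π_2, … into P one at a time, bumping the leftmost entry strictly greater than the inserted value down to the next row. The recording tableau Q records, in position (i, j), the step at which that cell was added to P.
  Insert 4 (step 1): P = [4];  Q = [1]
  Insert 7 (step 2): P = [4, 7];  Q = [1, 2]
  Insert 9 (step 3): P = [4, 7, 9];  Q = [1, 2, 3]
  Insert 5 (step 4): P = [4, 5, 9] / [7];  Q = [1, 2, 3] / [4]
  Insert 6 (step 5): P = [4, 5, 6] / [7, 9];  Q = [1, 2, 3] / [4, 5]
  Insert 8 (step 6): P = [4, 5, 6, 8] / [7, 9];  Q = [1, 2, 3, 6] / [4, 5]
  Insert 3 (step 7): P = [3, 5, 6, 8] / [4, 9] / [7];  Q = [1, 2, 3, 6] / [4, 5] / [7]
  Insert 2 (step 8): P = [2, 5, 6, 8] / [3, 9] / [4] / [7];  Q = [1, 2, 3, 6] / [4, 5] / [7] / [8]
  Insert 1 (step 9): P = [1, 5, 6, 8] / [2, 9] / [3] / [4] / [7];  Q = [1, 2, 3, 6] / [4, 5] / [7] / [8] / [9]
Final shape: (4, 2, 1, 1, 1).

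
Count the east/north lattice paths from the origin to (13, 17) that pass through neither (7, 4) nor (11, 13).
Number of paths = 76903380

Inclusion–exclusion. Total paths: C(30, 13) = 119759850. Through P₁: C(11, 7)·C(19, 6) = 8953560. Through P₂: C(24, 11)·C(6, 2) = 37442160. Since P₁ is strictly southwest of P₂, a monotone path through both must visit P₁ then P₂; paths through both = C(11, 7)·C(13, 4)·C(6, 2) = 3539250. Avoid both = 119759850 − 8953560 − 37442160 + 3539250 = 76903380.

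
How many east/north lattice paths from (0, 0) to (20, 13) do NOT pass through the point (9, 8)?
Number of paths = 466980360

Total paths from (0, 0) to (20, 13): C(33, 20) = 573166440. Paths through (9, 8): (paths (0, 0) → (9, 8)) × (paths (9, 8) → (20, 13)) = C(17, 9) · C(16, 11) = 24310 · 4368 = 106186080. Avoidance count = 573166440 − 106186080 = 466980360.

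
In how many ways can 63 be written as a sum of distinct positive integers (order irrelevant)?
q(63) = 14848

A partition into distinct parts is a strictly decreasing sequence summing to n. The recurrence d(n, m) = d(n, m−1) + d(n−m, m−1) (use part m at most once) with q(n) = d(n, n) gives q(63) = 14848. (Euler's theorem: # distinct-part partitions = # odd-part partitions.)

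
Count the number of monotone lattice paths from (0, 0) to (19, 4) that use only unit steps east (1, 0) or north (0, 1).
Number of paths = 8855

A monotone lattice path from (0, 0) to (19, 4) consists of 19 east steps and 4 north steps in some order, so it is determined by which 19 of the 23 steps are east. The count is C(23, 19) = 8855.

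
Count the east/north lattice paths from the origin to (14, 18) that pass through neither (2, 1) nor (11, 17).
Number of paths = 254366775

Inclusion–exclusion. Total paths: C(32, 14) = 471435600. Through P₁: C(3, 2)·C(29, 12) = 155687805. Through P₂: C(28, 11)·C(4, 3) = 85896720. Since P₁ is strictly southwest of P₂, a monotone path through both must visit P₁ then P₂; paths through both = C(3, 2)·C(25, 9)·C(4, 3) = 24515700. Avoid both = 471435600 − 155687805 − 85896720 + 24515700 = 254366775.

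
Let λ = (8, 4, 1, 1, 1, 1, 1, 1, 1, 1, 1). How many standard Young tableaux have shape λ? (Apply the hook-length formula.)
# SYT of shape (8, 4, 1, 1, 1, 1, 1, 1, 1, 1, 1) = 12435500

Hook-length formula: f^λ = n! / Π hook(c), product over all cells c of the Young diagram. For λ = (8, 4, 1, 1, 1, 1, 1, 1, 1, 1, 1), n = 21 boxes. Hook lengths by row (left-to-right, top-to-bottom): [18, 8, 7, 6, 4, 3, 2, 1]; [13, 3, 2, 1]; [9]; [8]; [7]; [6]; [5]; [4]; [3]; [2]; [1]. Product of hooks = 4108475105280. So f^λ = 21! / 4108475105280 = 51090942171709440000 / 4108475105280 = 12435500.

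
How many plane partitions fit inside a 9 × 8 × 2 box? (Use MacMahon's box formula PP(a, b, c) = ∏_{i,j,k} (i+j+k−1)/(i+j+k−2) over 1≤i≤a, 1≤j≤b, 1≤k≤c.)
PP(9, 8, 2) = 118195220

Evaluate the triple product over i = 1..9, j = 1..8, k = 1..2. The factors are (2/1) · (3/2) · (3/2) · (4/3) · (4/3) · (5/4) · (5/4) · (6/5) · … (144 factors total). The numerators and denominators telescope so the product is an integer; carrying out the multiplication exactly gives PP(9, 8, 2) = 118195220.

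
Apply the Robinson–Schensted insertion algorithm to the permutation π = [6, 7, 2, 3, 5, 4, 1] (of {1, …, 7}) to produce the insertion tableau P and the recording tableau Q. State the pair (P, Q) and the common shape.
P = [1, 3, 4] / [2, 7] / [5] / [6];  Q = [1, 2, 5] / [3, 4] / [6] / [7];  common shape = (3, 2, 1, 1)

Row-insert the values π_1, π_2, … into P one at a time, bumping the leftmost entry strictly greater than the inserted value down to the next row. The recording tableau Q records, in position (i, j), the step at which that cell was added to P.
  Insert 6 (step 1): P = [6];  Q = [1]
  Insert 7 (step 2): P = [6, 7];  Q = [1, 2]
  Insert 2 (step 3): P = [2, 7] / [6];  Q = [1, 2] / [3]
  Insert 3 (step 4): P = [2, 3] / [6, 7];  Q = [1, 2] / [3, 4]
  Insert 5 (step 5): P = [2, 3, 5] / [6, 7];  Q = [1, 2, 5] / [3, 4]
  Insert 4 (step 6): P = [2, 3, 4] / [5, 7] / [6];  Q = [1, 2, 5] / [3, 4] / [6]
  Insert 1 (step 7): P = [1, 3, 4] / [2, 7] / [5] / [6];  Q = [1, 2, 5] / [3, 4] / [6] / [7]
Final shape: (3, 2, 1, 1).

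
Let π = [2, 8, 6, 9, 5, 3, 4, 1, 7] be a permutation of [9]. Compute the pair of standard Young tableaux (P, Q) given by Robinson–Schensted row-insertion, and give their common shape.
P = [1, 3, 4, 7] / [2, 9] / [5] / [6] / [8];  Q = [1, 2, 4, 9] / [3, 7] / [5] / [6] / [8];  common shape = (4, 2, 1, 1, 1)

Row-insert the values π_1, π_2, … into P one at a time, bumping the leftmost entry strictly greater than the inserted value down to the next row. The recording tableau Q records, in position (i, j), the step at which that cell was added to P.
  Insert 2 (step 1): P = [2];  Q = [1]
  Insert 8 (step 2): P = [2, 8];  Q = [1, 2]
  Insert 6 (step 3): P = [2, 6] / [8];  Q = [1, 2] / [3]
  Insert 9 (step 4): P = [2, 6, 9] / [8];  Q = [1, 2, 4] / [3]
  Insert 5 (step 5): P = [2, 5, 9] / [6] / [8];  Q = [1, 2, 4] / [3] / [5]
  Insert 3 (step 6): P = [2, 3, 9] / [5] / [6] / [8];  Q = [1, 2, 4] / [3] / [5] / [6]
  Insert 4 (step 7): P = [2, 3, 4] / [5, 9] / [6] / [8];  Q = [1, 2, 4] / [3, 7] / [5] / [6]
  Insert 1 (step 8): P = [1, 3, 4] / [2, 9] / [5] / [6] / [8];  Q = [1, 2, 4] / [3, 7] / [5] / [6] / [8]
  Insert 7 (step 9): P = [1, 3, 4, 7] / [2, 9] / [5] / [6] / [8];  Q = [1, 2, 4, 9] / [3, 7] / [5] / [6] / [8]
Final shape: (4, 2, 1, 1, 1).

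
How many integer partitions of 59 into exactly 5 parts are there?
p(59, 5 parts) = 4932

Partitions of n into exactly k parts are in bijection with partitions of n − k into at most k parts (subtract 1 from each part). So p(59, exactly 5) = p(54, parts ≤ 5). Computing via the recurrence p(m, j) = p(m, j−1) + p(m−j, j) gives 4932.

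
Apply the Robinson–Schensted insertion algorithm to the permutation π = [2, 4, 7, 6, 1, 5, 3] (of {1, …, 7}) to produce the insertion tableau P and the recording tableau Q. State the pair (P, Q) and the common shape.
P = [1, 3, 5] / [2, 4] / [6] / [7];  Q = [1, 2, 3] / [4, 6] / [5] / [7];  common shape = (3, 2, 1, 1)

Row-insert the values π_1, π_2, … into P one at a time, bumping the leftmost entry strictly greater than the inserted value down to the next row. The recording tableau Q records, in position (i, j), the step at which that cell was added to P.
  Insert 2 (step 1): P = [2];  Q = [1]
  Insert 4 (step 2): P = [2, 4];  Q = [1, 2]
  Insert 7 (step 3): P = [2, 4, 7];  Q = [1, 2, 3]
  Insert 6 (step 4): P = [2, 4, 6] / [7];  Q = [1, 2, 3] / [4]
  Insert 1 (step 5): P = [1, 4, 6] / [2] / [7];  Q = [1, 2, 3] / [4] / [5]
  Insert 5 (step 6): P = [1, 4, 5] / [2, 6] / [7];  Q = [1, 2, 3] / [4, 6] / [5]
  Insert 3 (step 7): P = [1, 3, 5] / [2, 4] / [6] / [7];  Q = [1, 2, 3] / [4, 6] / [5] / [7]
Final shape: (3, 2, 1, 1).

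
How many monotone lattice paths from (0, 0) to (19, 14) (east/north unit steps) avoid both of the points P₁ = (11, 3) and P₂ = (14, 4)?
Number of paths = 786480540

Inclusion–exclusion. Total paths: C(33, 19) = 818809200. Through P₁: C(14, 11)·C(19, 8) = 27511848. Through P₂: C(18, 14)·C(15, 5) = 9189180. Since P₁ is strictly southwest of P₂, a monotone path through both must visit P₁ then P₂; paths through both = C(14, 11)·C(4, 3)·C(15, 5) = 4372368. Avoid both = 818809200 − 27511848 − 9189180 + 4372368 = 786480540.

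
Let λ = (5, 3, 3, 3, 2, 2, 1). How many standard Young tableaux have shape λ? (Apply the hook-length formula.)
# SYT of shape (5, 3, 3, 3, 2, 2, 1) = 17635800

Hook-length formula: f^λ = n! / Π hook(c), product over all cells c of the Young diagram. For λ = (5, 3, 3, 3, 2, 2, 1), n = 19 boxes. Hook lengths by row (left-to-right, top-to-bottom): [11, 9, 6, 2, 1]; [8, 6, 3]; [7, 5, 2]; [6, 4, 1]; [4, 2]; [3, 1]; [1]. Product of hooks = 6897623040. So f^λ = 19! / 6897623040 = 121645100408832000 / 6897623040 = 17635800.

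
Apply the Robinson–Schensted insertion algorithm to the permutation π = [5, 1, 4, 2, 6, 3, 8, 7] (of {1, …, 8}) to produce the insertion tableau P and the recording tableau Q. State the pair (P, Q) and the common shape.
P = [1, 2, 3, 7] / [4, 6, 8] / [5];  Q = [1, 3, 5, 7] / [2, 6, 8] / [4];  common shape = (4, 3, 1)

Row-insert the values π_1, π_2, … into P one at a time, bumping the leftmost entry strictly greater than the inserted value down to the next row. The recording tableau Q records, in position (i, j), the step at which that cell was added to P.
  Insert 5 (step 1): P = [5];  Q = [1]
  Insert 1 (step 2): P = [1] / [5];  Q = [1] / [2]
  Insert 4 (step 3): P = [1, 4] / [5];  Q = [1, 3] / [2]
  Insert 2 (step 4): P = [1, 2] / [4] / [5];  Q = [1, 3] / [2] / [4]
  Insert 6 (step 5): P = [1, 2, 6] / [4] / [5];  Q = [1, 3, 5] / [2] / [4]
  Insert 3 (step 6): P = [1, 2, 3] / [4, 6] / [5];  Q = [1, 3, 5] / [2, 6] / [4]
  Insert 8 (step 7): P = [1, 2, 3, 8] / [4, 6] / [5];  Q = [1, 3, 5, 7] / [2, 6] / [4]
  Insert 7 (step 8): P = [1, 2, 3, 7] / [4, 6, 8] / [5];  Q = [1, 3, 5, 7] / [2, 6, 8] / [4]
Final shape: (4, 3, 1).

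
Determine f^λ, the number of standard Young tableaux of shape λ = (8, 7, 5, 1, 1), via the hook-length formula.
# SYT of shape (8, 7, 5, 1, 1) = 457271100

Hook-length formula: f^λ = n! / Π hook(c), product over all cells c of the Young diagram. For λ = (8, 7, 5, 1, 1), n = 22 boxes. Hook lengths by row (left-to-right, top-to-bottom): [12, 9, 8, 7, 6, 4, 3, 1]; [10, 7, 6, 5, 4, 2, 1]; [7, 4, 3, 2, 1]; [2]; [1]. Product of hooks = 2458062028800. So f^λ = 22! / 2458062028800 = 1124000727777607680000 / 2458062028800 = 457271100.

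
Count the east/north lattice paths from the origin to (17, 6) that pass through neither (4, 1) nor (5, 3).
Number of paths = 39452

Inclusion–exclusion. Total paths: C(23, 17) = 100947. Through P₁: C(5, 4)·C(18, 13) = 42840. Through P₂: C(8, 5)·C(15, 12) = 25480. Since P₁ is strictly southwest of P₂, a monotone path through both must visit P₁ then P₂; paths through both = C(5, 4)·C(3, 1)·C(15, 12) = 6825. Avoid both = 100947 − 42840 − 25480 + 6825 = 39452.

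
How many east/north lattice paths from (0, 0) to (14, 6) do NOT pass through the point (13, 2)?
Number of paths = 38235

Total paths from (0, 0) to (14, 6): C(20, 14) = 38760. Paths through (13, 2): (paths (0, 0) → (13, 2)) × (paths (13, 2) → (14, 6)) = C(15, 13) · C(5, 1) = 105 · 5 = 525. Avoidance count = 38760 − 525 = 38235.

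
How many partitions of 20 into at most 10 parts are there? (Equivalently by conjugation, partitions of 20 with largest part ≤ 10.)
p(20, parts ≤ 10) = 530

Use the recurrence p(n, m) = p(n, m−1) + p(n−m, m): either the largest part is < m (count p(n, m−1)) or the largest part is exactly m (remove one copy of m, count p(n−m, m)). With p(0, ·) = 1 this gives p(20, parts ≤ 10) = 530. (By conjugating Young diagrams, this also counts partitions of 20 into at most 10 parts.)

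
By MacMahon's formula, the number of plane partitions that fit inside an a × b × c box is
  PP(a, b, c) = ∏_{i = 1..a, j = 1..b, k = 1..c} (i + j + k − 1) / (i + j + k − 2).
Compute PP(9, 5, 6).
PP(9, 5, 6) = 72261531710368

Evaluate the triple product over i = 1..9, j = 1..5, k = 1..6. The factors are (2/1) · (3/2) · (4/3) · (5/4) · (6/5) · (7/6) · (3/2) · (4/3) · … (270 factors total). The numerators and denominators telescope so the product is an integer; carrying out the multiplication exactly gives PP(9, 5, 6) = 72261531710368.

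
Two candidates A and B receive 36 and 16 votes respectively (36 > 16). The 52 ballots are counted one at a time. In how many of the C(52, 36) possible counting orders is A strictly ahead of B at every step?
Strict-lead orderings = 3985844039275

Total orderings of the 52 votes with 36 for A: C(52, 36) = 10363194502115. By the Bertrand ballot formula (Cycle Lemma / reflection principle), the number of orderings in which A is strictly ahead of B throughout is (p − q)/(p + q) · C(p + q, p) = (36 − 16)/(36 + 16) · 10363194502115 = 3985844039275.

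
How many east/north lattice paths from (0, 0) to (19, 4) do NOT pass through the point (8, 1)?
Number of paths = 5579

Total paths from (0, 0) to (19, 4): C(23, 19) = 8855. Paths through (8, 1): (paths (0, 0) → (8, 1)) × (paths (8, 1) → (19, 4)) = C(9, 8) · C(14, 11) = 9 · 364 = 3276. Avoidance count = 8855 − 3276 = 5579.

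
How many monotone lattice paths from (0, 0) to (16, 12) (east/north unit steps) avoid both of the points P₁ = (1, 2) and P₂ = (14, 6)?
Number of paths = 19730115

Inclusion–exclusion. Total paths: C(28, 16) = 30421755. Through P₁: C(3, 1)·C(25, 15) = 9806280. Through P₂: C(20, 14)·C(8, 2) = 1085280. Since P₁ is strictly southwest of P₂, a monotone path through both must visit P₁ then P₂; paths through both = C(3, 1)·C(17, 13)·C(8, 2) = 199920. Avoid both = 30421755 − 9806280 − 1085280 + 199920 = 19730115.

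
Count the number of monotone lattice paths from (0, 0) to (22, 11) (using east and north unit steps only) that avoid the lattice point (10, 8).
Number of paths = 173626830

Total paths from (0, 0) to (22, 11): C(33, 22) = 193536720. Paths through (10, 8): (paths (0, 0) → (10, 8)) × (paths (10, 8) → (22, 11)) = C(18, 10) · C(15, 12) = 43758 · 455 = 19909890. Avoidance count = 193536720 − 19909890 = 173626830.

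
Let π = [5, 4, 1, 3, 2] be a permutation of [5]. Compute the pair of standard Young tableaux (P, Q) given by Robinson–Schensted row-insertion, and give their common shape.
P = [1, 2] / [3] / [4] / [5];  Q = [1, 4] / [2] / [3] / [5];  common shape = (2, 1, 1, 1)

Row-insert the values π_1, π_2, … into P one at a time, bumping the leftmost entry strictly greater than the inserted value down to the next row. The recording tableau Q records, in position (i, j), the step at which that cell was added to P.
  Insert 5 (step 1): P = [5];  Q = [1]
  Insert 4 (step 2): P = [4] / [5];  Q = [1] / [2]
  Insert 1 (step 3): P = [1] / [4] / [5];  Q = [1] / [2] / [3]
  Insert 3 (step 4): P = [1, 3] / [4] / [5];  Q = [1, 4] / [2] / [3]
  Insert 2 (step 5): P = [1, 2] / [3] / [4] / [5];  Q = [1, 4] / [2] / [3] / [5]
Final shape: (2, 1, 1, 1).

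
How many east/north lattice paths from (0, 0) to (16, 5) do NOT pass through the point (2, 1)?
Number of paths = 11169

Total paths from (0, 0) to (16, 5): C(21, 16) = 20349. Paths through (2, 1): (paths (0, 0) → (2, 1)) × (paths (2, 1) → (16, 5)) = C(3, 2) · C(18, 14) = 3 · 3060 = 9180. Avoidance count = 20349 − 9180 = 11169.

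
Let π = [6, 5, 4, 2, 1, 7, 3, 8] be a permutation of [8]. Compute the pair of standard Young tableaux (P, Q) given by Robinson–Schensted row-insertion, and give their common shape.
P = [1, 3, 8] / [2, 7] / [4] / [5] / [6];  Q = [1, 6, 8] / [2, 7] / [3] / [4] / [5];  common shape = (3, 2, 1, 1, 1)

Row-insert the values π_1, π_2, … into P one at a time, bumping the leftmost entry strictly greater than the inserted value down to the next row. The recording tableau Q records, in position (i, j), the step at which that cell was added to P.
  Insert 6 (step 1): P = [6];  Q = [1]
  Insert 5 (step 2): P = [5] / [6];  Q = [1] / [2]
  Insert 4 (step 3): P = [4] / [5] / [6];  Q = [1] / [2] / [3]
  Insert 2 (step 4): P = [2] / [4] / [5] / [6];  Q = [1] / [2] / [3] / [4]
  Insert 1 (step 5): P = [1] / [2] / [4] / [5] / [6];  Q = [1] / [2] / [3] / [4] / [5]
  Insert 7 (step 6): P = [1, 7] / [2] / [4] / [5] / [6];  Q = [1, 6] / [2] / [3] / [4] / [5]
  Insert 3 (step 7): P = [1, 3] / [2, 7] / [4] / [5] / [6];  Q = [1, 6] / [2, 7] / [3] / [4] / [5]
  Insert 8 (step 8): P = [1, 3, 8] / [2, 7] / [4] / [5] / [6];  Q = [1, 6, 8] / [2, 7] / [3] / [4] / [5]
Final shape: (3, 2, 1, 1, 1).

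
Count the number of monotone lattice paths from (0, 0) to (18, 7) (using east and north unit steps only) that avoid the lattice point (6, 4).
Number of paths = 385150

Total paths from (0, 0) to (18, 7): C(25, 18) = 480700. Paths through (6, 4): (paths (0, 0) → (6, 4)) × (paths (6, 4) → (18, 7)) = C(10, 6) · C(15, 12) = 210 · 455 = 95550. Avoidance count = 480700 − 95550 = 385150.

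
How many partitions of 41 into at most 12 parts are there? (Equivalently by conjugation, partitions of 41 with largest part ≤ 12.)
p(41, parts ≤ 12) = 27156

Use the recurrence p(n, m) = p(n, m−1) + p(n−m, m): either the largest part is < m (count p(n, m−1)) or the largest part is exactly m (remove one copy of m, count p(n−m, m)). With p(0, ·) = 1 this gives p(41, parts ≤ 12) = 27156. (By conjugating Young diagrams, this also counts partitions of 41 into at most 12 parts.)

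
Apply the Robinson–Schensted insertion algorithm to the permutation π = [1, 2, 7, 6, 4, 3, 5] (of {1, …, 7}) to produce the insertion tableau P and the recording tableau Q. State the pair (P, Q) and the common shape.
P = [1, 2, 3, 5] / [4] / [6] / [7];  Q = [1, 2, 3, 7] / [4] / [5] / [6];  common shape = (4, 1, 1, 1)

Row-insert the values π_1, π_2, … into P one at a time, bumping the leftmost entry strictly greater than the inserted value down to the next row. The recording tableau Q records, in position (i, j), the step at which that cell was added to P.
  Insert 1 (step 1): P = [1];  Q = [1]
  Insert 2 (step 2): P = [1, 2];  Q = [1, 2]
  Insert 7 (step 3): P = [1, 2, 7];  Q = [1, 2, 3]
  Insert 6 (step 4): P = [1, 2, 6] / [7];  Q = [1, 2, 3] / [4]
  Insert 4 (step 5): P = [1, 2, 4] / [6] / [7];  Q = [1, 2, 3] / [4] / [5]
  Insert 3 (step 6): P = [1, 2, 3] / [4] / [6] / [7];  Q = [1, 2, 3] / [4] / [5] / [6]
  Insert 5 (step 7): P = [1, 2, 3, 5] / [4] / [6] / [7];  Q = [1, 2, 3, 7] / [4] / [5] / [6]
Final shape: (4, 1, 1, 1).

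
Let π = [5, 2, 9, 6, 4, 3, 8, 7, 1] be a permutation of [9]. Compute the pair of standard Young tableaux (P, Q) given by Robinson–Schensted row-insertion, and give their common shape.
P = [1, 3, 7] / [2, 6, 8] / [4] / [5] / [9];  Q = [1, 3, 7] / [2, 4, 8] / [5] / [6] / [9];  common shape = (3, 3, 1, 1, 1)

Row-insert the values π_1, π_2, … into P one at a time, bumping the leftmost entry strictly greater than the inserted value down to the next row. The recording tableau Q records, in position (i, j), the step at which that cell was added to P.
  Insert 5 (step 1): P = [5];  Q = [1]
  Insert 2 (step 2): P = [2] / [5];  Q = [1] / [2]
  Insert 9 (step 3): P = [2, 9] / [5];  Q = [1, 3] / [2]
  Insert 6 (step 4): P = [2, 6] / [5, 9];  Q = [1, 3] / [2, 4]
  Insert 4 (step 5): P = [2, 4] / [5, 6] / [9];  Q = [1, 3] / [2, 4] / [5]
  Insert 3 (step 6): P = [2, 3] / [4, 6] / [5] / [9];  Q = [1, 3] / [2, 4] / [5] / [6]
  Insert 8 (step 7): P = [2, 3, 8] / [4, 6] / [5] / [9];  Q = [1, 3, 7] / [2, 4] / [5] / [6]
  Insert 7 (step 8): P = [2, 3, 7] / [4, 6, 8] / [5] / [9];  Q = [1, 3, 7] / [2, 4, 8] / [5] / [6]
  Insert 1 (step 9): P = [1, 3, 7] / [2, 6, 8] / [4] / [5] / [9];  Q = [1, 3, 7] / [2, 4, 8] / [5] / [6] / [9]
Final shape: (3, 3, 1, 1, 1).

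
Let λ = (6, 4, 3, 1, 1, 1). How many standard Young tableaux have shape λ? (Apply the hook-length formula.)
# SYT of shape (6, 4, 3, 1, 1, 1) = 819000

Hook-length formula: f^λ = n! / Π hook(c), product over all cells c of the Young diagram. For λ = (6, 4, 3, 1, 1, 1), n = 16 boxes. Hook lengths by row (left-to-right, top-to-bottom): [11, 7, 6, 4, 2, 1]; [8, 4, 3, 1]; [6, 2, 1]; [3]; [2]; [1]. Product of hooks = 25546752. So f^λ = 16! / 25546752 = 20922789888000 / 25546752 = 819000.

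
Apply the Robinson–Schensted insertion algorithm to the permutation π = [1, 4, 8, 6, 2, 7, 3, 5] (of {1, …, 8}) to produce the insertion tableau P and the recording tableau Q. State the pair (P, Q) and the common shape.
P = [1, 2, 3, 5] / [4, 6, 7] / [8];  Q = [1, 2, 3, 6] / [4, 7, 8] / [5];  common shape = (4, 3, 1)

Row-insert the values π_1, π_2, … into P one at a time, bumping the leftmost entry strictly greater than the inserted value down to the next row. The recording tableau Q records, in position (i, j), the step at which that cell was added to P.
  Insert 1 (step 1): P = [1];  Q = [1]
  Insert 4 (step 2): P = [1, 4];  Q = [1, 2]
  Insert 8 (step 3): P = [1, 4, 8];  Q = [1, 2, 3]
  Insert 6 (step 4): P = [1, 4, 6] / [8];  Q = [1, 2, 3] / [4]
  Insert 2 (step 5): P = [1, 2, 6] / [4] / [8];  Q = [1, 2, 3] / [4] / [5]
  Insert 7 (step 6): P = [1, 2, 6, 7] / [4] / [8];  Q = [1, 2, 3, 6] / [4] / [5]
  Insert 3 (step 7): P = [1, 2, 3, 7] / [4, 6] / [8];  Q = [1, 2, 3, 6] / [4, 7] / [5]
  Insert 5 (step 8): P = [1, 2, 3, 5] / [4, 6, 7] / [8];  Q = [1, 2, 3, 6] / [4, 7, 8] / [5]
Final shape: (4, 3, 1).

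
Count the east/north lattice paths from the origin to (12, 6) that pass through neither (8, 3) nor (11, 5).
Number of paths = 7353

Inclusion–exclusion. Total paths: C(18, 12) = 18564. Through P₁: C(11, 8)·C(7, 4) = 5775. Through P₂: C(16, 11)·C(2, 1) = 8736. Since P₁ is strictly southwest of P₂, a monotone path through both must visit P₁ then P₂; paths through both = C(11, 8)·C(5, 3)·C(2, 1) = 3300. Avoid both = 18564 − 5775 − 8736 + 3300 = 7353.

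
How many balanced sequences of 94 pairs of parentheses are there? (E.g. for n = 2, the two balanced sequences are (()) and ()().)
C_94 = 239993345518077005168915776623476723006280827488229600

These balanced parentheses are counted by the Catalan number C_n = (1/(n + 1)) · C(2n, n). For n = 94: C_94 = (1/95) · C(188, 94) = 22799367824217315491046998779230288685596678611381812000/95 = 239993345518077005168915776623476723006280827488229600.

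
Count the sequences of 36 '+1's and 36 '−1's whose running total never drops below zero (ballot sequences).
C_36 = 11959798385860453492

These ballot sequences are counted by the Catalan number C_n = (1/(n + 1)) · C(2n, n). For n = 36: C_36 = (1/37) · C(72, 36) = 442512540276836779204/37 = 11959798385860453492.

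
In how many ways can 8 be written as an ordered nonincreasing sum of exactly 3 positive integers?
p(8, 3 parts) = 5

Partitions of n into exactly k parts ↔ partitions of n − k into at most k parts (subtract 1 from each part). For n = 8, k = 3, the partitions are: 6+1+1, 5+2+1, 4+3+1, 4+2+2, 3+3+2. Count = 5.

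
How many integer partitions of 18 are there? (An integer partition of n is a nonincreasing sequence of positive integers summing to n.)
p(18) = 385

Compute p(n) via the recurrence p(n, m) = p(n, m−1) + p(n−m, m), where p(n, m) counts partitions of n with all parts ≤ m and p(n) = p(n, n). The base cases are p(0, m) = 1 and p(n, 0) = 0 for n > 0. Filling the table yields p(18) = 385. (Euler's pentagonal recurrence is an alternative.)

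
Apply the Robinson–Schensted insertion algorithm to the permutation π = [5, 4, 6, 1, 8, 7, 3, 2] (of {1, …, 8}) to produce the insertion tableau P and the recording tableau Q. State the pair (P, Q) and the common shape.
P = [1, 2, 7] / [3, 6] / [4, 8] / [5];  Q = [1, 3, 5] / [2, 6] / [4, 7] / [8];  common shape = (3, 2, 2, 1)

Row-insert the values π_1, π_2, … into P one at a time, bumping the leftmost entry strictly greater than the inserted value down to the next row. The recording tableau Q records, in position (i, j), the step at which that cell was added to P.
  Insert 5 (step 1): P = [5];  Q = [1]
  Insert 4 (step 2): P = [4] / [5];  Q = [1] / [2]
  Insert 6 (step 3): P = [4, 6] / [5];  Q = [1, 3] / [2]
  Insert 1 (step 4): P = [1, 6] / [4] / [5];  Q = [1, 3] / [2] / [4]
  Insert 8 (step 5): P = [1, 6, 8] / [4] / [5];  Q = [1, 3, 5] / [2] / [4]
  Insert 7 (step 6): P = [1, 6, 7] / [4, 8] / [5];  Q = [1, 3, 5] / [2, 6] / [4]
  Insert 3 (step 7): P = [1, 3, 7] / [4, 6] / [5, 8];  Q = [1, 3, 5] / [2, 6] / [4, 7]
  Insert 2 (step 8): P = [1, 2, 7] / [3, 6] / [4, 8] / [5];  Q = [1, 3, 5] / [2, 6] / [4, 7] / [8]
Final shape: (3, 2, 2, 1).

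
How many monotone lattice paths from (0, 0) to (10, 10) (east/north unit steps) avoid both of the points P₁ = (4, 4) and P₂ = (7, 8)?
Number of paths = 80226

Inclusion–exclusion. Total paths: C(20, 10) = 184756. Through P₁: C(8, 4)·C(12, 6) = 64680. Through P₂: C(15, 7)·C(5, 3) = 64350. Since P₁ is strictly southwest of P₂, a monotone path through both must visit P₁ then P₂; paths through both = C(8, 4)·C(7, 3)·C(5, 3) = 24500. Avoid both = 184756 − 64680 − 64350 + 24500 = 80226.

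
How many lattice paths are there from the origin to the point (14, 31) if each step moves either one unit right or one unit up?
Number of paths = 166871334960

A monotone lattice path from (0, 0) to (14, 31) consists of 14 east steps and 31 north steps in some order, so it is determined by which 14 of the 45 steps are east. The count is C(45, 14) = 166871334960.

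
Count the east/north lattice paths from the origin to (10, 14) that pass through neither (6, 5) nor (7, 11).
Number of paths = 1059126

Inclusion–exclusion. Total paths: C(24, 10) = 1961256. Through P₁: C(11, 6)·C(13, 4) = 330330. Through P₂: C(18, 7)·C(6, 3) = 636480. Since P₁ is strictly southwest of P₂, a monotone path through both must visit P₁ then P₂; paths through both = C(11, 6)·C(7, 1)·C(6, 3) = 64680. Avoid both = 1961256 − 330330 − 636480 + 64680 = 1059126.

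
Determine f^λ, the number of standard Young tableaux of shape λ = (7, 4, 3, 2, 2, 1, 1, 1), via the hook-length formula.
# SYT of shape (7, 4, 3, 2, 2, 1, 1, 1) = 838053216

Hook-length formula: f^λ = n! / Π hook(c), product over all cells c of the Young diagram. For λ = (7, 4, 3, 2, 2, 1, 1, 1), n = 21 boxes. Hook lengths by row (left-to-right, top-to-bottom): [14, 10, 7, 5, 3, 2, 1]; [10, 6, 3, 1]; [8, 4, 1]; [6, 2]; [5, 1]; [3]; [2]; [1]. Product of hooks = 60963840000. So f^λ = 21! / 60963840000 = 51090942171709440000 / 60963840000 = 838053216.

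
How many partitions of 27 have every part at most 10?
p(27, parts ≤ 10) = 2112

Use the recurrence p(n, m) = p(n, m−1) + p(n−m, m): either the largest part is < m (count p(n, m−1)) or the largest part is exactly m (remove one copy of m, count p(n−m, m)). With p(0, ·) = 1 this gives p(27, parts ≤ 10) = 2112. (By conjugating Young diagrams, this also counts partitions of 27 into at most 10 parts.)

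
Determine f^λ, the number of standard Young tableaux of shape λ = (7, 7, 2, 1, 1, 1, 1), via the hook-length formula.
# SYT of shape (7, 7, 2, 1, 1, 1, 1) = 22383900

Hook-length formula: f^λ = n! / Π hook(c), product over all cells c of the Young diagram. For λ = (7, 7, 2, 1, 1, 1, 1), n = 20 boxes. Hook lengths by row (left-to-right, top-to-bottom): [13, 8, 6, 5, 4, 3, 2]; [12, 7, 5, 4, 3, 2, 1]; [6, 1]; [4]; [3]; [2]; [1]. Product of hooks = 108689817600. So f^λ = 20! / 108689817600 = 2432902008176640000 / 108689817600 = 22383900.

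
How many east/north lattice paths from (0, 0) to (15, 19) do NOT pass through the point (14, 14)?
Number of paths = 1615267920

Total paths from (0, 0) to (15, 19): C(34, 15) = 1855967520. Paths through (14, 14): (paths (0, 0) → (14, 14)) × (paths (14, 14) → (15, 19)) = C(28, 14) · C(6, 1) = 40116600 · 6 = 240699600. Avoidance count = 1855967520 − 240699600 = 1615267920.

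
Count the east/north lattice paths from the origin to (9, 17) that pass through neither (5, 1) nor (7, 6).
Number of paths = 2971460

Inclusion–exclusion. Total paths: C(26, 9) = 3124550. Through P₁: C(6, 5)·C(20, 4) = 29070. Through P₂: C(13, 7)·C(13, 2) = 133848. Since P₁ is strictly southwest of P₂, a monotone path through both must visit P₁ then P₂; paths through both = C(6, 5)·C(7, 2)·C(13, 2) = 9828. Avoid both = 3124550 − 29070 − 133848 + 9828 = 2971460.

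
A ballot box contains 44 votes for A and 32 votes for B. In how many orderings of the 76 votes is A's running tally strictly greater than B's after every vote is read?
Strict-lead orderings = 425619851348799604350

Total orderings of the 76 votes with 44 for A: C(76, 44) = 2695592391875730827550. By the Bertrand ballot formula (Cycle Lemma / reflection principle), the number of orderings in which A is strictly ahead of B throughout is (p − q)/(p + q) · C(p + q, p) = (44 − 32)/(44 + 32) · 2695592391875730827550 = 425619851348799604350.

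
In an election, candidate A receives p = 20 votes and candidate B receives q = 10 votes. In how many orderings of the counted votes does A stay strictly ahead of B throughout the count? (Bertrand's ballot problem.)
Strict-lead orderings = 10015005

Total orderings of the 30 votes with 20 for A: C(30, 20) = 30045015. By the Bertrand ballot formula (Cycle Lemma / reflection principle), the number of orderings in which A is strictly ahead of B throughout is (p − q)/(p + q) · C(p + q, p) = (20 − 10)/(20 + 10) · 30045015 = 10015005.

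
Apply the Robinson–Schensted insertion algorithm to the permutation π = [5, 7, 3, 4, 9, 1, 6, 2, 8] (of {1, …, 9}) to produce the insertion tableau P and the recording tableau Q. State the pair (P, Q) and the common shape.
P = [1, 2, 6, 8] / [3, 4, 9] / [5, 7];  Q = [1, 2, 5, 9] / [3, 4, 7] / [6, 8];  common shape = (4, 3, 2)

Row-insert the values π_1, π_2, … into P one at a time, bumping the leftmost entry strictly greater than the inserted value down to the next row. The recording tableau Q records, in position (i, j), the step at which that cell was added to P.
  Insert 5 (step 1): P = [5];  Q = [1]
  Insert 7 (step 2): P = [5, 7];  Q = [1, 2]
  Insert 3 (step 3): P = [3, 7] / [5];  Q = [1, 2] / [3]
  Insert 4 (step 4): P = [3, 4] / [5, 7];  Q = [1, 2] / [3, 4]
  Insert 9 (step 5): P = [3, 4, 9] / [5, 7];  Q = [1, 2, 5] / [3, 4]
  Insert 1 (step 6): P = [1, 4, 9] / [3, 7] / [5];  Q = [1, 2, 5] / [3, 4] / [6]
  Insert 6 (step 7): P = [1, 4, 6] / [3, 7, 9] / [5];  Q = [1, 2, 5] / [3, 4, 7] / [6]
  Insert 2 (step 8): P = [1, 2, 6] / [3, 4, 9] / [5, 7];  Q = [1, 2, 5] / [3, 4, 7] / [6, 8]
  Insert 8 (step 9): P = [1, 2, 6, 8] / [3, 4, 9] / [5, 7];  Q = [1, 2, 5, 9] / [3, 4, 7] / [6, 8]
Final shape: (4, 3, 2).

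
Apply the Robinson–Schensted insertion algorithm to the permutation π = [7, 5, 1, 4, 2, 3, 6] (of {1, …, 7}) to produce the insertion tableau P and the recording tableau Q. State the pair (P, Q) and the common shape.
P = [1, 2, 3, 6] / [4] / [5] / [7];  Q = [1, 4, 6, 7] / [2] / [3] / [5];  common shape = (4, 1, 1, 1)

Row-insert the values π_1, π_2, … into P one at a time, bumping the leftmost entry strictly greater than the inserted value down to the next row. The recording tableau Q records, in position (i, j), the step at which that cell was added to P.
  Insert 7 (step 1): P = [7];  Q = [1]
  Insert 5 (step 2): P = [5] / [7];  Q = [1] / [2]
  Insert 1 (step 3): P = [1] / [5] / [7];  Q = [1] / [2] / [3]
  Insert 4 (step 4): P = [1, 4] / [5] / [7];  Q = [1, 4] / [2] / [3]
  Insert 2 (step 5): P = [1, 2] / [4] / [5] / [7];  Q = [1, 4] / [2] / [3] / [5]
  Insert 3 (step 6): P = [1, 2, 3] / [4] / [5] / [7];  Q = [1, 4, 6] / [2] / [3] / [5]
  Insert 6 (step 7): P = [1, 2, 3, 6] / [4] / [5] / [7];  Q = [1, 4, 6, 7] / [2] / [3] / [5]
Final shape: (4, 1, 1, 1).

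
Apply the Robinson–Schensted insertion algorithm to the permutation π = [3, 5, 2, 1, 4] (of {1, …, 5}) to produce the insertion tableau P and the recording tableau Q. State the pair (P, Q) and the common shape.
P = [1, 4] / [2, 5] / [3];  Q = [1, 2] / [3, 5] / [4];  common shape = (2, 2, 1)

Row-insert the values π_1, π_2, … into P one at a time, bumping the leftmost entry strictly greater than the inserted value down to the next row. The recording tableau Q records, in position (i, j), the step at which that cell was added to P.
  Insert 3 (step 1): P = [3];  Q = [1]
  Insert 5 (step 2): P = [3, 5];  Q = [1, 2]
  Insert 2 (step 3): P = [2, 5] / [3];  Q = [1, 2] / [3]
  Insert 1 (step 4): P = [1, 5] / [2] / [3];  Q = [1, 2] / [3] / [4]
  Insert 4 (step 5): P = [1, 4] / [2, 5] / [3];  Q = [1, 2] / [3, 5] / [4]
Final shape: (2, 2, 1).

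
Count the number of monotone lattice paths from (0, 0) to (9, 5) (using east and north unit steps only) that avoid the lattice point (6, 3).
Number of paths = 1162

Total paths from (0, 0) to (9, 5): C(14, 9) = 2002. Paths through (6, 3): (paths (0, 0) → (6, 3)) × (paths (6, 3) → (9, 5)) = C(9, 6) · C(5, 3) = 84 · 10 = 840. Avoidance count = 2002 − 840 = 1162.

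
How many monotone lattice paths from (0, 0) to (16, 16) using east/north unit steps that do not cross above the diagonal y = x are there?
C_16 = 35357670

These NE paths below the diagonal are counted by the Catalan number C_n = (1/(n + 1)) · C(2n, n). For n = 16: C_16 = (1/17) · C(32, 16) = 601080390/17 = 35357670.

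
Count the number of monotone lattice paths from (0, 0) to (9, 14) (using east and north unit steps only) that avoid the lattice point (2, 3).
Number of paths = 498950

Total paths from (0, 0) to (9, 14): C(23, 9) = 817190. Paths through (2, 3): (paths (0, 0) → (2, 3)) × (paths (2, 3) → (9, 14)) = C(5, 2) · C(18, 7) = 10 · 31824 = 318240. Avoidance count = 817190 − 318240 = 498950.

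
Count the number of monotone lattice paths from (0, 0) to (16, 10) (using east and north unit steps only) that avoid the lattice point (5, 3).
Number of paths = 3529591

Total paths from (0, 0) to (16, 10): C(26, 16) = 5311735. Paths through (5, 3): (paths (0, 0) → (5, 3)) × (paths (5, 3) → (16, 10)) = C(8, 5) · C(18, 11) = 56 · 31824 = 1782144. Avoidance count = 5311735 − 1782144 = 3529591.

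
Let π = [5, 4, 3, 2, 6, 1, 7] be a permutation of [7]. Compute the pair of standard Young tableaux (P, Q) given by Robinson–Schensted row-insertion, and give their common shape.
P = [1, 6, 7] / [2] / [3] / [4] / [5];  Q = [1, 5, 7] / [2] / [3] / [4] / [6];  common shape = (3, 1, 1, 1, 1)

Row-insert the values π_1, π_2, … into P one at a time, bumping the leftmost entry strictly greater than the inserted value down to the next row. The recording tableau Q records, in position (i, j), the step at which that cell was added to P.
  Insert 5 (step 1): P = [5];  Q = [1]
  Insert 4 (step 2): P = [4] / [5];  Q = [1] / [2]
  Insert 3 (step 3): P = [3] / [4] / [5];  Q = [1] / [2] / [3]
  Insert 2 (step 4): P = [2] / [3] / [4] / [5];  Q = [1] / [2] / [3] / [4]
  Insert 6 (step 5): P = [2, 6] / [3] / [4] / [5];  Q = [1, 5] / [2] / [3] / [4]
  Insert 1 (step 6): P = [1, 6] / [2] / [3] / [4] / [5];  Q = [1, 5] / [2] / [3] / [4] / [6]
  Insert 7 (step 7): P = [1, 6, 7] / [2] / [3] / [4] / [5];  Q = [1, 5, 7] / [2] / [3] / [4] / [6]
Final shape: (3, 1, 1, 1, 1).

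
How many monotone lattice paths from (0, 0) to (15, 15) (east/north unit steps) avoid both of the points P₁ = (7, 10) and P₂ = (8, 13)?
Number of paths = 125562816

Inclusion–exclusion. Total paths: C(30, 15) = 155117520. Through P₁: C(17, 7)·C(13, 8) = 25029576. Through P₂: C(21, 8)·C(9, 7) = 7325640. Since P₁ is strictly southwest of P₂, a monotone path through both must visit P₁ then P₂; paths through both = C(17, 7)·C(4, 1)·C(9, 7) = 2800512. Avoid both = 155117520 − 25029576 − 7325640 + 2800512 = 125562816.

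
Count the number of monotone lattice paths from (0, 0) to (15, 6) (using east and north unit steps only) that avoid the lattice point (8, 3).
Number of paths = 34464

Total paths from (0, 0) to (15, 6): C(21, 15) = 54264. Paths through (8, 3): (paths (0, 0) → (8, 3)) × (paths (8, 3) → (15, 6)) = C(11, 8) · C(10, 7) = 165 · 120 = 19800. Avoidance count = 54264 − 19800 = 34464.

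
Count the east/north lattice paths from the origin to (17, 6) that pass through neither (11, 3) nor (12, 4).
Number of paths = 47439

Inclusion–exclusion. Total paths: C(23, 17) = 100947. Through P₁: C(14, 11)·C(9, 6) = 30576. Through P₂: C(16, 12)·C(7, 5) = 38220. Since P₁ is strictly southwest of P₂, a monotone path through both must visit P₁ then P₂; paths through both = C(14, 11)·C(2, 1)·C(7, 5) = 15288. Avoid both = 100947 − 30576 − 38220 + 15288 = 47439.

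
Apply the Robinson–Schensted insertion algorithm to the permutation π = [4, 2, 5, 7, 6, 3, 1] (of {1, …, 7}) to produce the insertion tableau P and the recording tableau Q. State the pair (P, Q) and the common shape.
P = [1, 3, 6] / [2, 5] / [4] / [7];  Q = [1, 3, 4] / [2, 5] / [6] / [7];  common shape = (3, 2, 1, 1)

Row-insert the values π_1, π_2, … into P one at a time, bumping the leftmost entry strictly greater than the inserted value down to the next row. The recording tableau Q records, in position (i, j), the step at which that cell was added to P.
  Insert 4 (step 1): P = [4];  Q = [1]
  Insert 2 (step 2): P = [2] / [4];  Q = [1] / [2]
  Insert 5 (step 3): P = [2, 5] / [4];  Q = [1, 3] / [2]
  Insert 7 (step 4): P = [2, 5, 7] / [4];  Q = [1, 3, 4] / [2]
  Insert 6 (step 5): P = [2, 5, 6] / [4, 7];  Q = [1, 3, 4] / [2, 5]
  Insert 3 (step 6): P = [2, 3, 6] / [4, 5] / [7];  Q = [1, 3, 4] / [2, 5] / [6]
  Insert 1 (step 7): P = [1, 3, 6] / [2, 5] / [4] / [7];  Q = [1, 3, 4] / [2, 5] / [6] / [7]
Final shape: (3, 2, 1, 1).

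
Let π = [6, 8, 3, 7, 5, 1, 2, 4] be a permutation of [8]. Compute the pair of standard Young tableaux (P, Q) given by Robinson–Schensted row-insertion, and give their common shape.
P = [1, 2, 4] / [3, 5] / [6, 7] / [8];  Q = [1, 2, 8] / [3, 4] / [5, 7] / [6];  common shape = (3, 2, 2, 1)

Row-insert the values π_1, π_2, … into P one at a time, bumping the leftmost entry strictly greater than the inserted value down to the next row. The recording tableau Q records, in position (i, j), the step at which that cell was added to P.
  Insert 6 (step 1): P = [6];  Q = [1]
  Insert 8 (step 2): P = [6, 8];  Q = [1, 2]
  Insert 3 (step 3): P = [3, 8] / [6];  Q = [1, 2] / [3]
  Insert 7 (step 4): P = [3, 7] / [6, 8];  Q = [1, 2] / [3, 4]
  Insert 5 (step 5): P = [3, 5] / [6, 7] / [8];  Q = [1, 2] / [3, 4] / [5]
  Insert 1 (step 6): P = [1, 5] / [3, 7] / [6] / [8];  Q = [1, 2] / [3, 4] / [5] / [6]
  Insert 2 (step 7): P = [1, 2] / [3, 5] / [6, 7] / [8];  Q = [1, 2] / [3, 4] / [5, 7] / [6]
  Insert 4 (step 8): P = [1, 2, 4] / [3, 5] / [6, 7] / [8];  Q = [1, 2, 8] / [3, 4] / [5, 7] / [6]
Final shape: (3, 2, 2, 1).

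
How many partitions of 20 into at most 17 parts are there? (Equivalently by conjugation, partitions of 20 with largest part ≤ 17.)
p(20, parts ≤ 17) = 623

Use the recurrence p(n, m) = p(n, m−1) + p(n−m, m): either the largest part is < m (count p(n, m−1)) or the largest part is exactly m (remove one copy of m, count p(n−m, m)). With p(0, ·) = 1 this gives p(20, parts ≤ 17) = 623. (By conjugating Young diagrams, this also counts partitions of 20 into at most 17 parts.)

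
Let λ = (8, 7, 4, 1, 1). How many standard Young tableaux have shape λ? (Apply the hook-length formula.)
# SYT of shape (8, 7, 4, 1, 1) = 155195040

Hook-length formula: f^λ = n! / Π hook(c), product over all cells c of the Young diagram. For λ = (8, 7, 4, 1, 1), n = 21 boxes. Hook lengths by row (left-to-right, top-to-bottom): [12, 9, 8, 7, 5, 4, 3, 1]; [10, 7, 6, 5, 3, 2, 1]; [6, 3, 2, 1]; [2]; [1]. Product of hooks = 329204736000. So f^λ = 21! / 329204736000 = 51090942171709440000 / 329204736000 = 155195040.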